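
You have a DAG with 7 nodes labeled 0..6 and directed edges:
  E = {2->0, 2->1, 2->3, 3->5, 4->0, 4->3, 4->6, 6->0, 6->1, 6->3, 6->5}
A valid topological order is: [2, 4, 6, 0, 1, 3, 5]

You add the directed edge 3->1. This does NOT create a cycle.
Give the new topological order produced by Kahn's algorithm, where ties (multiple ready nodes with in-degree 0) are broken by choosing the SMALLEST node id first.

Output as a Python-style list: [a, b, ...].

Old toposort: [2, 4, 6, 0, 1, 3, 5]
Added edge: 3->1
Position of 3 (5) > position of 1 (4). Must reorder: 3 must now come before 1.
Run Kahn's algorithm (break ties by smallest node id):
  initial in-degrees: [3, 3, 0, 3, 0, 2, 1]
  ready (indeg=0): [2, 4]
  pop 2: indeg[0]->2; indeg[1]->2; indeg[3]->2 | ready=[4] | order so far=[2]
  pop 4: indeg[0]->1; indeg[3]->1; indeg[6]->0 | ready=[6] | order so far=[2, 4]
  pop 6: indeg[0]->0; indeg[1]->1; indeg[3]->0; indeg[5]->1 | ready=[0, 3] | order so far=[2, 4, 6]
  pop 0: no out-edges | ready=[3] | order so far=[2, 4, 6, 0]
  pop 3: indeg[1]->0; indeg[5]->0 | ready=[1, 5] | order so far=[2, 4, 6, 0, 3]
  pop 1: no out-edges | ready=[5] | order so far=[2, 4, 6, 0, 3, 1]
  pop 5: no out-edges | ready=[] | order so far=[2, 4, 6, 0, 3, 1, 5]
  Result: [2, 4, 6, 0, 3, 1, 5]

Answer: [2, 4, 6, 0, 3, 1, 5]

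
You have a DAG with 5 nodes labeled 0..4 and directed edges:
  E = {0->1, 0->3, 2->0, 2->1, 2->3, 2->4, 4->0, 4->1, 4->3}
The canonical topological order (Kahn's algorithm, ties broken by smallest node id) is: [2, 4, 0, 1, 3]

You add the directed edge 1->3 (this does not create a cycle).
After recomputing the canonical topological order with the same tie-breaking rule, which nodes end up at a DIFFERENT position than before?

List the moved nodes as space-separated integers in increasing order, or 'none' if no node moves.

Old toposort: [2, 4, 0, 1, 3]
Added edge 1->3
Recompute Kahn (smallest-id tiebreak):
  initial in-degrees: [2, 3, 0, 4, 1]
  ready (indeg=0): [2]
  pop 2: indeg[0]->1; indeg[1]->2; indeg[3]->3; indeg[4]->0 | ready=[4] | order so far=[2]
  pop 4: indeg[0]->0; indeg[1]->1; indeg[3]->2 | ready=[0] | order so far=[2, 4]
  pop 0: indeg[1]->0; indeg[3]->1 | ready=[1] | order so far=[2, 4, 0]
  pop 1: indeg[3]->0 | ready=[3] | order so far=[2, 4, 0, 1]
  pop 3: no out-edges | ready=[] | order so far=[2, 4, 0, 1, 3]
New canonical toposort: [2, 4, 0, 1, 3]
Compare positions:
  Node 0: index 2 -> 2 (same)
  Node 1: index 3 -> 3 (same)
  Node 2: index 0 -> 0 (same)
  Node 3: index 4 -> 4 (same)
  Node 4: index 1 -> 1 (same)
Nodes that changed position: none

Answer: none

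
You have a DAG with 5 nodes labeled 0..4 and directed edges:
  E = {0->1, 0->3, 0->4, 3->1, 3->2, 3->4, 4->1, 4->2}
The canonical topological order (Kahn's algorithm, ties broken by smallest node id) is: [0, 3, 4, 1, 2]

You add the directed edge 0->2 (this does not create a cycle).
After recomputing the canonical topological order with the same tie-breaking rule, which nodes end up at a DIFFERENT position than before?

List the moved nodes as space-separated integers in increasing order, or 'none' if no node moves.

Answer: none

Derivation:
Old toposort: [0, 3, 4, 1, 2]
Added edge 0->2
Recompute Kahn (smallest-id tiebreak):
  initial in-degrees: [0, 3, 3, 1, 2]
  ready (indeg=0): [0]
  pop 0: indeg[1]->2; indeg[2]->2; indeg[3]->0; indeg[4]->1 | ready=[3] | order so far=[0]
  pop 3: indeg[1]->1; indeg[2]->1; indeg[4]->0 | ready=[4] | order so far=[0, 3]
  pop 4: indeg[1]->0; indeg[2]->0 | ready=[1, 2] | order so far=[0, 3, 4]
  pop 1: no out-edges | ready=[2] | order so far=[0, 3, 4, 1]
  pop 2: no out-edges | ready=[] | order so far=[0, 3, 4, 1, 2]
New canonical toposort: [0, 3, 4, 1, 2]
Compare positions:
  Node 0: index 0 -> 0 (same)
  Node 1: index 3 -> 3 (same)
  Node 2: index 4 -> 4 (same)
  Node 3: index 1 -> 1 (same)
  Node 4: index 2 -> 2 (same)
Nodes that changed position: none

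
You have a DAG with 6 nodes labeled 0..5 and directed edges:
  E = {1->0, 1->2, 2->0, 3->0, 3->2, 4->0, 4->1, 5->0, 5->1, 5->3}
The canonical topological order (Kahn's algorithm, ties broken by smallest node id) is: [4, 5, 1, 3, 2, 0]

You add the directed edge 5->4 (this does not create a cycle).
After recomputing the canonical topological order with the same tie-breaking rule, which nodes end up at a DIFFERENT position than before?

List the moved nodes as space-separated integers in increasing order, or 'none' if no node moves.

Old toposort: [4, 5, 1, 3, 2, 0]
Added edge 5->4
Recompute Kahn (smallest-id tiebreak):
  initial in-degrees: [5, 2, 2, 1, 1, 0]
  ready (indeg=0): [5]
  pop 5: indeg[0]->4; indeg[1]->1; indeg[3]->0; indeg[4]->0 | ready=[3, 4] | order so far=[5]
  pop 3: indeg[0]->3; indeg[2]->1 | ready=[4] | order so far=[5, 3]
  pop 4: indeg[0]->2; indeg[1]->0 | ready=[1] | order so far=[5, 3, 4]
  pop 1: indeg[0]->1; indeg[2]->0 | ready=[2] | order so far=[5, 3, 4, 1]
  pop 2: indeg[0]->0 | ready=[0] | order so far=[5, 3, 4, 1, 2]
  pop 0: no out-edges | ready=[] | order so far=[5, 3, 4, 1, 2, 0]
New canonical toposort: [5, 3, 4, 1, 2, 0]
Compare positions:
  Node 0: index 5 -> 5 (same)
  Node 1: index 2 -> 3 (moved)
  Node 2: index 4 -> 4 (same)
  Node 3: index 3 -> 1 (moved)
  Node 4: index 0 -> 2 (moved)
  Node 5: index 1 -> 0 (moved)
Nodes that changed position: 1 3 4 5

Answer: 1 3 4 5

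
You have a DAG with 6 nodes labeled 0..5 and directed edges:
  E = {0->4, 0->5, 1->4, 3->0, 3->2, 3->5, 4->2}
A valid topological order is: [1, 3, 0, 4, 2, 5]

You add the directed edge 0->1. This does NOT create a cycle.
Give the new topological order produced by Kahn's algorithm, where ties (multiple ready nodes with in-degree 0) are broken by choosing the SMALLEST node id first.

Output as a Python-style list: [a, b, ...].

Old toposort: [1, 3, 0, 4, 2, 5]
Added edge: 0->1
Position of 0 (2) > position of 1 (0). Must reorder: 0 must now come before 1.
Run Kahn's algorithm (break ties by smallest node id):
  initial in-degrees: [1, 1, 2, 0, 2, 2]
  ready (indeg=0): [3]
  pop 3: indeg[0]->0; indeg[2]->1; indeg[5]->1 | ready=[0] | order so far=[3]
  pop 0: indeg[1]->0; indeg[4]->1; indeg[5]->0 | ready=[1, 5] | order so far=[3, 0]
  pop 1: indeg[4]->0 | ready=[4, 5] | order so far=[3, 0, 1]
  pop 4: indeg[2]->0 | ready=[2, 5] | order so far=[3, 0, 1, 4]
  pop 2: no out-edges | ready=[5] | order so far=[3, 0, 1, 4, 2]
  pop 5: no out-edges | ready=[] | order so far=[3, 0, 1, 4, 2, 5]
  Result: [3, 0, 1, 4, 2, 5]

Answer: [3, 0, 1, 4, 2, 5]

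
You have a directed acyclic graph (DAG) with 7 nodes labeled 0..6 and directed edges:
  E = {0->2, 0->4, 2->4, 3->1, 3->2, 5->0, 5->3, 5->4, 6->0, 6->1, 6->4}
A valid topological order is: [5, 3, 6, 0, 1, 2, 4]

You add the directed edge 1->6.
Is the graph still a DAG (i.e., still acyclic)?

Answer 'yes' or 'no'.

Given toposort: [5, 3, 6, 0, 1, 2, 4]
Position of 1: index 4; position of 6: index 2
New edge 1->6: backward (u after v in old order)
Backward edge: old toposort is now invalid. Check if this creates a cycle.
Does 6 already reach 1? Reachable from 6: [0, 1, 2, 4, 6]. YES -> cycle!
Still a DAG? no

Answer: no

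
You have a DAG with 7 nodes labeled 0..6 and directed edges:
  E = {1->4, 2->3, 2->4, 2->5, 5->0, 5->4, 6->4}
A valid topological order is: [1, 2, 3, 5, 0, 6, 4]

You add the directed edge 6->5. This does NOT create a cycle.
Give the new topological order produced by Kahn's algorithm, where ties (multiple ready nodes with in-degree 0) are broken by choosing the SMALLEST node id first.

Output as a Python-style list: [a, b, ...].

Old toposort: [1, 2, 3, 5, 0, 6, 4]
Added edge: 6->5
Position of 6 (5) > position of 5 (3). Must reorder: 6 must now come before 5.
Run Kahn's algorithm (break ties by smallest node id):
  initial in-degrees: [1, 0, 0, 1, 4, 2, 0]
  ready (indeg=0): [1, 2, 6]
  pop 1: indeg[4]->3 | ready=[2, 6] | order so far=[1]
  pop 2: indeg[3]->0; indeg[4]->2; indeg[5]->1 | ready=[3, 6] | order so far=[1, 2]
  pop 3: no out-edges | ready=[6] | order so far=[1, 2, 3]
  pop 6: indeg[4]->1; indeg[5]->0 | ready=[5] | order so far=[1, 2, 3, 6]
  pop 5: indeg[0]->0; indeg[4]->0 | ready=[0, 4] | order so far=[1, 2, 3, 6, 5]
  pop 0: no out-edges | ready=[4] | order so far=[1, 2, 3, 6, 5, 0]
  pop 4: no out-edges | ready=[] | order so far=[1, 2, 3, 6, 5, 0, 4]
  Result: [1, 2, 3, 6, 5, 0, 4]

Answer: [1, 2, 3, 6, 5, 0, 4]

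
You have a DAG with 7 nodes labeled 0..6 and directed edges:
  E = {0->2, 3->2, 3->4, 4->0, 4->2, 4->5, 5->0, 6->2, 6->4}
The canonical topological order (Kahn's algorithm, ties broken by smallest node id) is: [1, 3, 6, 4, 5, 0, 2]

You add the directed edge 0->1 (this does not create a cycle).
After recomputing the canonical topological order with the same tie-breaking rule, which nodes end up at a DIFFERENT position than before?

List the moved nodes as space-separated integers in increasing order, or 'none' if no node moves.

Answer: 0 1 3 4 5 6

Derivation:
Old toposort: [1, 3, 6, 4, 5, 0, 2]
Added edge 0->1
Recompute Kahn (smallest-id tiebreak):
  initial in-degrees: [2, 1, 4, 0, 2, 1, 0]
  ready (indeg=0): [3, 6]
  pop 3: indeg[2]->3; indeg[4]->1 | ready=[6] | order so far=[3]
  pop 6: indeg[2]->2; indeg[4]->0 | ready=[4] | order so far=[3, 6]
  pop 4: indeg[0]->1; indeg[2]->1; indeg[5]->0 | ready=[5] | order so far=[3, 6, 4]
  pop 5: indeg[0]->0 | ready=[0] | order so far=[3, 6, 4, 5]
  pop 0: indeg[1]->0; indeg[2]->0 | ready=[1, 2] | order so far=[3, 6, 4, 5, 0]
  pop 1: no out-edges | ready=[2] | order so far=[3, 6, 4, 5, 0, 1]
  pop 2: no out-edges | ready=[] | order so far=[3, 6, 4, 5, 0, 1, 2]
New canonical toposort: [3, 6, 4, 5, 0, 1, 2]
Compare positions:
  Node 0: index 5 -> 4 (moved)
  Node 1: index 0 -> 5 (moved)
  Node 2: index 6 -> 6 (same)
  Node 3: index 1 -> 0 (moved)
  Node 4: index 3 -> 2 (moved)
  Node 5: index 4 -> 3 (moved)
  Node 6: index 2 -> 1 (moved)
Nodes that changed position: 0 1 3 4 5 6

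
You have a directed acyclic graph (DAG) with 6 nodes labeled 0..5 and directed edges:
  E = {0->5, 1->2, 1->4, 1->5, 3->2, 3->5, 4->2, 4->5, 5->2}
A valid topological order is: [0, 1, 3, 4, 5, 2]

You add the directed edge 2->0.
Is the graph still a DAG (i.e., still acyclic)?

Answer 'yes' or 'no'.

Answer: no

Derivation:
Given toposort: [0, 1, 3, 4, 5, 2]
Position of 2: index 5; position of 0: index 0
New edge 2->0: backward (u after v in old order)
Backward edge: old toposort is now invalid. Check if this creates a cycle.
Does 0 already reach 2? Reachable from 0: [0, 2, 5]. YES -> cycle!
Still a DAG? no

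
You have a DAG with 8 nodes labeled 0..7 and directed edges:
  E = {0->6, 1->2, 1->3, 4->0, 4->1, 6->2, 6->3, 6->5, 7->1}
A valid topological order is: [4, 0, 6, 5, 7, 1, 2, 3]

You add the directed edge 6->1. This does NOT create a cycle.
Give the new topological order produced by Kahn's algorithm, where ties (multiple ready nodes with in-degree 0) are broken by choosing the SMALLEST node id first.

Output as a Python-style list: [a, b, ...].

Old toposort: [4, 0, 6, 5, 7, 1, 2, 3]
Added edge: 6->1
Position of 6 (2) < position of 1 (5). Old order still valid.
Run Kahn's algorithm (break ties by smallest node id):
  initial in-degrees: [1, 3, 2, 2, 0, 1, 1, 0]
  ready (indeg=0): [4, 7]
  pop 4: indeg[0]->0; indeg[1]->2 | ready=[0, 7] | order so far=[4]
  pop 0: indeg[6]->0 | ready=[6, 7] | order so far=[4, 0]
  pop 6: indeg[1]->1; indeg[2]->1; indeg[3]->1; indeg[5]->0 | ready=[5, 7] | order so far=[4, 0, 6]
  pop 5: no out-edges | ready=[7] | order so far=[4, 0, 6, 5]
  pop 7: indeg[1]->0 | ready=[1] | order so far=[4, 0, 6, 5, 7]
  pop 1: indeg[2]->0; indeg[3]->0 | ready=[2, 3] | order so far=[4, 0, 6, 5, 7, 1]
  pop 2: no out-edges | ready=[3] | order so far=[4, 0, 6, 5, 7, 1, 2]
  pop 3: no out-edges | ready=[] | order so far=[4, 0, 6, 5, 7, 1, 2, 3]
  Result: [4, 0, 6, 5, 7, 1, 2, 3]

Answer: [4, 0, 6, 5, 7, 1, 2, 3]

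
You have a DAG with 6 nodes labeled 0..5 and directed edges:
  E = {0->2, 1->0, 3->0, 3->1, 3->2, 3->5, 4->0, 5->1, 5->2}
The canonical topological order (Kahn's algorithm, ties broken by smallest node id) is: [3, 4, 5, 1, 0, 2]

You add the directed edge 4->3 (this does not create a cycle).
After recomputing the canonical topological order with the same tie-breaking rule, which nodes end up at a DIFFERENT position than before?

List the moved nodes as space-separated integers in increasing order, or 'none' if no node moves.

Old toposort: [3, 4, 5, 1, 0, 2]
Added edge 4->3
Recompute Kahn (smallest-id tiebreak):
  initial in-degrees: [3, 2, 3, 1, 0, 1]
  ready (indeg=0): [4]
  pop 4: indeg[0]->2; indeg[3]->0 | ready=[3] | order so far=[4]
  pop 3: indeg[0]->1; indeg[1]->1; indeg[2]->2; indeg[5]->0 | ready=[5] | order so far=[4, 3]
  pop 5: indeg[1]->0; indeg[2]->1 | ready=[1] | order so far=[4, 3, 5]
  pop 1: indeg[0]->0 | ready=[0] | order so far=[4, 3, 5, 1]
  pop 0: indeg[2]->0 | ready=[2] | order so far=[4, 3, 5, 1, 0]
  pop 2: no out-edges | ready=[] | order so far=[4, 3, 5, 1, 0, 2]
New canonical toposort: [4, 3, 5, 1, 0, 2]
Compare positions:
  Node 0: index 4 -> 4 (same)
  Node 1: index 3 -> 3 (same)
  Node 2: index 5 -> 5 (same)
  Node 3: index 0 -> 1 (moved)
  Node 4: index 1 -> 0 (moved)
  Node 5: index 2 -> 2 (same)
Nodes that changed position: 3 4

Answer: 3 4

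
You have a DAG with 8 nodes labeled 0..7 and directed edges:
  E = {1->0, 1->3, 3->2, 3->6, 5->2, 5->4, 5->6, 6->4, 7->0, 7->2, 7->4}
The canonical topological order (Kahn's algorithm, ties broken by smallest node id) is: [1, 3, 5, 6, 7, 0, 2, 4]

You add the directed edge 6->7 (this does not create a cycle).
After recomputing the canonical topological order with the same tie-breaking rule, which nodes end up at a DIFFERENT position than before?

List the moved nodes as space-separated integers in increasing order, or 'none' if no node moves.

Old toposort: [1, 3, 5, 6, 7, 0, 2, 4]
Added edge 6->7
Recompute Kahn (smallest-id tiebreak):
  initial in-degrees: [2, 0, 3, 1, 3, 0, 2, 1]
  ready (indeg=0): [1, 5]
  pop 1: indeg[0]->1; indeg[3]->0 | ready=[3, 5] | order so far=[1]
  pop 3: indeg[2]->2; indeg[6]->1 | ready=[5] | order so far=[1, 3]
  pop 5: indeg[2]->1; indeg[4]->2; indeg[6]->0 | ready=[6] | order so far=[1, 3, 5]
  pop 6: indeg[4]->1; indeg[7]->0 | ready=[7] | order so far=[1, 3, 5, 6]
  pop 7: indeg[0]->0; indeg[2]->0; indeg[4]->0 | ready=[0, 2, 4] | order so far=[1, 3, 5, 6, 7]
  pop 0: no out-edges | ready=[2, 4] | order so far=[1, 3, 5, 6, 7, 0]
  pop 2: no out-edges | ready=[4] | order so far=[1, 3, 5, 6, 7, 0, 2]
  pop 4: no out-edges | ready=[] | order so far=[1, 3, 5, 6, 7, 0, 2, 4]
New canonical toposort: [1, 3, 5, 6, 7, 0, 2, 4]
Compare positions:
  Node 0: index 5 -> 5 (same)
  Node 1: index 0 -> 0 (same)
  Node 2: index 6 -> 6 (same)
  Node 3: index 1 -> 1 (same)
  Node 4: index 7 -> 7 (same)
  Node 5: index 2 -> 2 (same)
  Node 6: index 3 -> 3 (same)
  Node 7: index 4 -> 4 (same)
Nodes that changed position: none

Answer: none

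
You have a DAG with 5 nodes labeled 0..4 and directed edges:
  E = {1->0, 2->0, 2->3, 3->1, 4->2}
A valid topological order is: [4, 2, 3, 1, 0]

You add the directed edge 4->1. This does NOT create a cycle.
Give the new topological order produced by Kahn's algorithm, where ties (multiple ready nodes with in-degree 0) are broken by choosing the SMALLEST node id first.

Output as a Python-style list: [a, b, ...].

Answer: [4, 2, 3, 1, 0]

Derivation:
Old toposort: [4, 2, 3, 1, 0]
Added edge: 4->1
Position of 4 (0) < position of 1 (3). Old order still valid.
Run Kahn's algorithm (break ties by smallest node id):
  initial in-degrees: [2, 2, 1, 1, 0]
  ready (indeg=0): [4]
  pop 4: indeg[1]->1; indeg[2]->0 | ready=[2] | order so far=[4]
  pop 2: indeg[0]->1; indeg[3]->0 | ready=[3] | order so far=[4, 2]
  pop 3: indeg[1]->0 | ready=[1] | order so far=[4, 2, 3]
  pop 1: indeg[0]->0 | ready=[0] | order so far=[4, 2, 3, 1]
  pop 0: no out-edges | ready=[] | order so far=[4, 2, 3, 1, 0]
  Result: [4, 2, 3, 1, 0]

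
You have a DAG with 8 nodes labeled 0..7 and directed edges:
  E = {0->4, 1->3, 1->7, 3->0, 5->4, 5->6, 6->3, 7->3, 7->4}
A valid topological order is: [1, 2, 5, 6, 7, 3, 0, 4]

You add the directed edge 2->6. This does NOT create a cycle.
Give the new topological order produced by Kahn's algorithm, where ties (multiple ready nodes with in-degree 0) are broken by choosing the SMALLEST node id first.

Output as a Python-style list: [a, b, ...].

Old toposort: [1, 2, 5, 6, 7, 3, 0, 4]
Added edge: 2->6
Position of 2 (1) < position of 6 (3). Old order still valid.
Run Kahn's algorithm (break ties by smallest node id):
  initial in-degrees: [1, 0, 0, 3, 3, 0, 2, 1]
  ready (indeg=0): [1, 2, 5]
  pop 1: indeg[3]->2; indeg[7]->0 | ready=[2, 5, 7] | order so far=[1]
  pop 2: indeg[6]->1 | ready=[5, 7] | order so far=[1, 2]
  pop 5: indeg[4]->2; indeg[6]->0 | ready=[6, 7] | order so far=[1, 2, 5]
  pop 6: indeg[3]->1 | ready=[7] | order so far=[1, 2, 5, 6]
  pop 7: indeg[3]->0; indeg[4]->1 | ready=[3] | order so far=[1, 2, 5, 6, 7]
  pop 3: indeg[0]->0 | ready=[0] | order so far=[1, 2, 5, 6, 7, 3]
  pop 0: indeg[4]->0 | ready=[4] | order so far=[1, 2, 5, 6, 7, 3, 0]
  pop 4: no out-edges | ready=[] | order so far=[1, 2, 5, 6, 7, 3, 0, 4]
  Result: [1, 2, 5, 6, 7, 3, 0, 4]

Answer: [1, 2, 5, 6, 7, 3, 0, 4]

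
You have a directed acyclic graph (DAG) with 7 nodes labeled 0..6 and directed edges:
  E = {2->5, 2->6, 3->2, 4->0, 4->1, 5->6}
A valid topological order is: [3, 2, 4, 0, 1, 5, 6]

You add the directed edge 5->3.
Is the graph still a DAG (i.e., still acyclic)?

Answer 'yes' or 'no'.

Given toposort: [3, 2, 4, 0, 1, 5, 6]
Position of 5: index 5; position of 3: index 0
New edge 5->3: backward (u after v in old order)
Backward edge: old toposort is now invalid. Check if this creates a cycle.
Does 3 already reach 5? Reachable from 3: [2, 3, 5, 6]. YES -> cycle!
Still a DAG? no

Answer: no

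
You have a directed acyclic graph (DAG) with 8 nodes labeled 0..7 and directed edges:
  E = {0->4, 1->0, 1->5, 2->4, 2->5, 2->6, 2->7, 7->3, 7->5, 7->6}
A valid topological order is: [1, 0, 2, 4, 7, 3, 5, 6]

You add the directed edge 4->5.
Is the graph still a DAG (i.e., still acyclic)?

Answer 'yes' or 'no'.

Given toposort: [1, 0, 2, 4, 7, 3, 5, 6]
Position of 4: index 3; position of 5: index 6
New edge 4->5: forward
Forward edge: respects the existing order. Still a DAG, same toposort still valid.
Still a DAG? yes

Answer: yes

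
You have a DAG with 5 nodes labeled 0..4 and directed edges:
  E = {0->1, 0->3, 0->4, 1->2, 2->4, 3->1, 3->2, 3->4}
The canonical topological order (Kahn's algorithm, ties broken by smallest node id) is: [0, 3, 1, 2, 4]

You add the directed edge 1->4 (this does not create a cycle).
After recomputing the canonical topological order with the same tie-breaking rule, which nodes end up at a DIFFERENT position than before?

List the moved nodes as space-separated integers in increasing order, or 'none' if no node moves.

Old toposort: [0, 3, 1, 2, 4]
Added edge 1->4
Recompute Kahn (smallest-id tiebreak):
  initial in-degrees: [0, 2, 2, 1, 4]
  ready (indeg=0): [0]
  pop 0: indeg[1]->1; indeg[3]->0; indeg[4]->3 | ready=[3] | order so far=[0]
  pop 3: indeg[1]->0; indeg[2]->1; indeg[4]->2 | ready=[1] | order so far=[0, 3]
  pop 1: indeg[2]->0; indeg[4]->1 | ready=[2] | order so far=[0, 3, 1]
  pop 2: indeg[4]->0 | ready=[4] | order so far=[0, 3, 1, 2]
  pop 4: no out-edges | ready=[] | order so far=[0, 3, 1, 2, 4]
New canonical toposort: [0, 3, 1, 2, 4]
Compare positions:
  Node 0: index 0 -> 0 (same)
  Node 1: index 2 -> 2 (same)
  Node 2: index 3 -> 3 (same)
  Node 3: index 1 -> 1 (same)
  Node 4: index 4 -> 4 (same)
Nodes that changed position: none

Answer: none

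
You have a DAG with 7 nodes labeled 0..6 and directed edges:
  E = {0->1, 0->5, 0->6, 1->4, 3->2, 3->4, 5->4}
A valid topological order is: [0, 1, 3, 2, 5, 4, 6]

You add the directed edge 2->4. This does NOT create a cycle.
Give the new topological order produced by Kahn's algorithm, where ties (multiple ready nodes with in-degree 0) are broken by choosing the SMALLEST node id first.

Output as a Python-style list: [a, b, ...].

Old toposort: [0, 1, 3, 2, 5, 4, 6]
Added edge: 2->4
Position of 2 (3) < position of 4 (5). Old order still valid.
Run Kahn's algorithm (break ties by smallest node id):
  initial in-degrees: [0, 1, 1, 0, 4, 1, 1]
  ready (indeg=0): [0, 3]
  pop 0: indeg[1]->0; indeg[5]->0; indeg[6]->0 | ready=[1, 3, 5, 6] | order so far=[0]
  pop 1: indeg[4]->3 | ready=[3, 5, 6] | order so far=[0, 1]
  pop 3: indeg[2]->0; indeg[4]->2 | ready=[2, 5, 6] | order so far=[0, 1, 3]
  pop 2: indeg[4]->1 | ready=[5, 6] | order so far=[0, 1, 3, 2]
  pop 5: indeg[4]->0 | ready=[4, 6] | order so far=[0, 1, 3, 2, 5]
  pop 4: no out-edges | ready=[6] | order so far=[0, 1, 3, 2, 5, 4]
  pop 6: no out-edges | ready=[] | order so far=[0, 1, 3, 2, 5, 4, 6]
  Result: [0, 1, 3, 2, 5, 4, 6]

Answer: [0, 1, 3, 2, 5, 4, 6]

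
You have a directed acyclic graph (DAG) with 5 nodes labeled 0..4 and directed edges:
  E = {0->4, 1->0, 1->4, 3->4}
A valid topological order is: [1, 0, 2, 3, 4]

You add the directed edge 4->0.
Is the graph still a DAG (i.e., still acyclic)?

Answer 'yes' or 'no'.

Answer: no

Derivation:
Given toposort: [1, 0, 2, 3, 4]
Position of 4: index 4; position of 0: index 1
New edge 4->0: backward (u after v in old order)
Backward edge: old toposort is now invalid. Check if this creates a cycle.
Does 0 already reach 4? Reachable from 0: [0, 4]. YES -> cycle!
Still a DAG? no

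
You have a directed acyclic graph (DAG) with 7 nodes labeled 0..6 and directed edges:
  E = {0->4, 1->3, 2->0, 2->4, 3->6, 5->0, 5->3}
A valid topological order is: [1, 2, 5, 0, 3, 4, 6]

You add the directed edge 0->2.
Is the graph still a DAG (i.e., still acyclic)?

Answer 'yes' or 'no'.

Answer: no

Derivation:
Given toposort: [1, 2, 5, 0, 3, 4, 6]
Position of 0: index 3; position of 2: index 1
New edge 0->2: backward (u after v in old order)
Backward edge: old toposort is now invalid. Check if this creates a cycle.
Does 2 already reach 0? Reachable from 2: [0, 2, 4]. YES -> cycle!
Still a DAG? no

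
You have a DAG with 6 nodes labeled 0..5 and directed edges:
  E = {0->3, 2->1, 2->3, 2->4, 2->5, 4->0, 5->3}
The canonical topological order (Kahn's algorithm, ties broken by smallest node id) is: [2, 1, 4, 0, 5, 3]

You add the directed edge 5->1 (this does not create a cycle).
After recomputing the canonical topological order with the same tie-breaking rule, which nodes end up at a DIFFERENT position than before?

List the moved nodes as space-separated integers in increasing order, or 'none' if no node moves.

Answer: 0 1 4 5

Derivation:
Old toposort: [2, 1, 4, 0, 5, 3]
Added edge 5->1
Recompute Kahn (smallest-id tiebreak):
  initial in-degrees: [1, 2, 0, 3, 1, 1]
  ready (indeg=0): [2]
  pop 2: indeg[1]->1; indeg[3]->2; indeg[4]->0; indeg[5]->0 | ready=[4, 5] | order so far=[2]
  pop 4: indeg[0]->0 | ready=[0, 5] | order so far=[2, 4]
  pop 0: indeg[3]->1 | ready=[5] | order so far=[2, 4, 0]
  pop 5: indeg[1]->0; indeg[3]->0 | ready=[1, 3] | order so far=[2, 4, 0, 5]
  pop 1: no out-edges | ready=[3] | order so far=[2, 4, 0, 5, 1]
  pop 3: no out-edges | ready=[] | order so far=[2, 4, 0, 5, 1, 3]
New canonical toposort: [2, 4, 0, 5, 1, 3]
Compare positions:
  Node 0: index 3 -> 2 (moved)
  Node 1: index 1 -> 4 (moved)
  Node 2: index 0 -> 0 (same)
  Node 3: index 5 -> 5 (same)
  Node 4: index 2 -> 1 (moved)
  Node 5: index 4 -> 3 (moved)
Nodes that changed position: 0 1 4 5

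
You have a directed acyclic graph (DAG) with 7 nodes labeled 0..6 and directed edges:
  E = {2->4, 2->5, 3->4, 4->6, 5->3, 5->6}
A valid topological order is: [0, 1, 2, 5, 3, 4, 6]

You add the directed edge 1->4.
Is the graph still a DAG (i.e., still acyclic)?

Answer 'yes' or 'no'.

Given toposort: [0, 1, 2, 5, 3, 4, 6]
Position of 1: index 1; position of 4: index 5
New edge 1->4: forward
Forward edge: respects the existing order. Still a DAG, same toposort still valid.
Still a DAG? yes

Answer: yes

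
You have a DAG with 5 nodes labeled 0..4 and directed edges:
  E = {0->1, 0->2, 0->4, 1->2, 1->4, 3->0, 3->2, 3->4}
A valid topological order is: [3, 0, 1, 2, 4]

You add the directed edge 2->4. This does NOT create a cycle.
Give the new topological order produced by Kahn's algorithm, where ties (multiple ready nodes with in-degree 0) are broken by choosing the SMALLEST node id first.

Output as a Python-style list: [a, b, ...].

Answer: [3, 0, 1, 2, 4]

Derivation:
Old toposort: [3, 0, 1, 2, 4]
Added edge: 2->4
Position of 2 (3) < position of 4 (4). Old order still valid.
Run Kahn's algorithm (break ties by smallest node id):
  initial in-degrees: [1, 1, 3, 0, 4]
  ready (indeg=0): [3]
  pop 3: indeg[0]->0; indeg[2]->2; indeg[4]->3 | ready=[0] | order so far=[3]
  pop 0: indeg[1]->0; indeg[2]->1; indeg[4]->2 | ready=[1] | order so far=[3, 0]
  pop 1: indeg[2]->0; indeg[4]->1 | ready=[2] | order so far=[3, 0, 1]
  pop 2: indeg[4]->0 | ready=[4] | order so far=[3, 0, 1, 2]
  pop 4: no out-edges | ready=[] | order so far=[3, 0, 1, 2, 4]
  Result: [3, 0, 1, 2, 4]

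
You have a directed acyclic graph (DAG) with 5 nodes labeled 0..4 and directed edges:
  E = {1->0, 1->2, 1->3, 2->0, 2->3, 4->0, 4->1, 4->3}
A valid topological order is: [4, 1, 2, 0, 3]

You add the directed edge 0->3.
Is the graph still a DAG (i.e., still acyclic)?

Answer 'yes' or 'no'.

Given toposort: [4, 1, 2, 0, 3]
Position of 0: index 3; position of 3: index 4
New edge 0->3: forward
Forward edge: respects the existing order. Still a DAG, same toposort still valid.
Still a DAG? yes

Answer: yes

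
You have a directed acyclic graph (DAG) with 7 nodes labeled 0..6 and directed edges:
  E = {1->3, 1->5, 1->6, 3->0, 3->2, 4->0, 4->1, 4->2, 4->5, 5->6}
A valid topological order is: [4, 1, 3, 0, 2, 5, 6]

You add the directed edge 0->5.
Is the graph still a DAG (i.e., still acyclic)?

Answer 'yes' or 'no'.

Given toposort: [4, 1, 3, 0, 2, 5, 6]
Position of 0: index 3; position of 5: index 5
New edge 0->5: forward
Forward edge: respects the existing order. Still a DAG, same toposort still valid.
Still a DAG? yes

Answer: yes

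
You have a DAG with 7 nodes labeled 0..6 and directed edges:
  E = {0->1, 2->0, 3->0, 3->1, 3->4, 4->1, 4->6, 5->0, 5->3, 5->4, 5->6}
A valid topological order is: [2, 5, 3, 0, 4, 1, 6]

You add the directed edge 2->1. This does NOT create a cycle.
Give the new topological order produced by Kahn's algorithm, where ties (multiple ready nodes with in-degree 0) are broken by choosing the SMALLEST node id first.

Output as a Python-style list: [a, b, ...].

Old toposort: [2, 5, 3, 0, 4, 1, 6]
Added edge: 2->1
Position of 2 (0) < position of 1 (5). Old order still valid.
Run Kahn's algorithm (break ties by smallest node id):
  initial in-degrees: [3, 4, 0, 1, 2, 0, 2]
  ready (indeg=0): [2, 5]
  pop 2: indeg[0]->2; indeg[1]->3 | ready=[5] | order so far=[2]
  pop 5: indeg[0]->1; indeg[3]->0; indeg[4]->1; indeg[6]->1 | ready=[3] | order so far=[2, 5]
  pop 3: indeg[0]->0; indeg[1]->2; indeg[4]->0 | ready=[0, 4] | order so far=[2, 5, 3]
  pop 0: indeg[1]->1 | ready=[4] | order so far=[2, 5, 3, 0]
  pop 4: indeg[1]->0; indeg[6]->0 | ready=[1, 6] | order so far=[2, 5, 3, 0, 4]
  pop 1: no out-edges | ready=[6] | order so far=[2, 5, 3, 0, 4, 1]
  pop 6: no out-edges | ready=[] | order so far=[2, 5, 3, 0, 4, 1, 6]
  Result: [2, 5, 3, 0, 4, 1, 6]

Answer: [2, 5, 3, 0, 4, 1, 6]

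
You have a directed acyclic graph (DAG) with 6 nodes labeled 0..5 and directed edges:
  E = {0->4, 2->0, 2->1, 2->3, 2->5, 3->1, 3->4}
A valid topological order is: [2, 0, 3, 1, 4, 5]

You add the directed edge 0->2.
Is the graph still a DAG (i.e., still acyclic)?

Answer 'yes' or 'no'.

Answer: no

Derivation:
Given toposort: [2, 0, 3, 1, 4, 5]
Position of 0: index 1; position of 2: index 0
New edge 0->2: backward (u after v in old order)
Backward edge: old toposort is now invalid. Check if this creates a cycle.
Does 2 already reach 0? Reachable from 2: [0, 1, 2, 3, 4, 5]. YES -> cycle!
Still a DAG? no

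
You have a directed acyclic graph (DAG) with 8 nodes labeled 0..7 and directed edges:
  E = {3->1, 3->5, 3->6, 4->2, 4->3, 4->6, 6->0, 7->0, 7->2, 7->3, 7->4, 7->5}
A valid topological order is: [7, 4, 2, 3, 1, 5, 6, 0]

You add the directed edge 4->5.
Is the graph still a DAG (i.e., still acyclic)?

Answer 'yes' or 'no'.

Given toposort: [7, 4, 2, 3, 1, 5, 6, 0]
Position of 4: index 1; position of 5: index 5
New edge 4->5: forward
Forward edge: respects the existing order. Still a DAG, same toposort still valid.
Still a DAG? yes

Answer: yes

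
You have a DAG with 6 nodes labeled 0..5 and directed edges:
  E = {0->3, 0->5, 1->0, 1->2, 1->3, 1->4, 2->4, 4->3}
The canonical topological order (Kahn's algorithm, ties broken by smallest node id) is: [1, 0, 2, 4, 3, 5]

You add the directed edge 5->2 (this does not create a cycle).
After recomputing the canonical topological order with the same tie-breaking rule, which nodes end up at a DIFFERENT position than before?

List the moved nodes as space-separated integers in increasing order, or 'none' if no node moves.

Answer: 2 3 4 5

Derivation:
Old toposort: [1, 0, 2, 4, 3, 5]
Added edge 5->2
Recompute Kahn (smallest-id tiebreak):
  initial in-degrees: [1, 0, 2, 3, 2, 1]
  ready (indeg=0): [1]
  pop 1: indeg[0]->0; indeg[2]->1; indeg[3]->2; indeg[4]->1 | ready=[0] | order so far=[1]
  pop 0: indeg[3]->1; indeg[5]->0 | ready=[5] | order so far=[1, 0]
  pop 5: indeg[2]->0 | ready=[2] | order so far=[1, 0, 5]
  pop 2: indeg[4]->0 | ready=[4] | order so far=[1, 0, 5, 2]
  pop 4: indeg[3]->0 | ready=[3] | order so far=[1, 0, 5, 2, 4]
  pop 3: no out-edges | ready=[] | order so far=[1, 0, 5, 2, 4, 3]
New canonical toposort: [1, 0, 5, 2, 4, 3]
Compare positions:
  Node 0: index 1 -> 1 (same)
  Node 1: index 0 -> 0 (same)
  Node 2: index 2 -> 3 (moved)
  Node 3: index 4 -> 5 (moved)
  Node 4: index 3 -> 4 (moved)
  Node 5: index 5 -> 2 (moved)
Nodes that changed position: 2 3 4 5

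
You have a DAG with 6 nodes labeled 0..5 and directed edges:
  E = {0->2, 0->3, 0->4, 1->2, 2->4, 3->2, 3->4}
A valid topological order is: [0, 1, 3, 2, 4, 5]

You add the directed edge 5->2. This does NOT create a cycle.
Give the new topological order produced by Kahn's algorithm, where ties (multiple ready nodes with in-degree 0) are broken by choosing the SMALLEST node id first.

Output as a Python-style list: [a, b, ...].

Old toposort: [0, 1, 3, 2, 4, 5]
Added edge: 5->2
Position of 5 (5) > position of 2 (3). Must reorder: 5 must now come before 2.
Run Kahn's algorithm (break ties by smallest node id):
  initial in-degrees: [0, 0, 4, 1, 3, 0]
  ready (indeg=0): [0, 1, 5]
  pop 0: indeg[2]->3; indeg[3]->0; indeg[4]->2 | ready=[1, 3, 5] | order so far=[0]
  pop 1: indeg[2]->2 | ready=[3, 5] | order so far=[0, 1]
  pop 3: indeg[2]->1; indeg[4]->1 | ready=[5] | order so far=[0, 1, 3]
  pop 5: indeg[2]->0 | ready=[2] | order so far=[0, 1, 3, 5]
  pop 2: indeg[4]->0 | ready=[4] | order so far=[0, 1, 3, 5, 2]
  pop 4: no out-edges | ready=[] | order so far=[0, 1, 3, 5, 2, 4]
  Result: [0, 1, 3, 5, 2, 4]

Answer: [0, 1, 3, 5, 2, 4]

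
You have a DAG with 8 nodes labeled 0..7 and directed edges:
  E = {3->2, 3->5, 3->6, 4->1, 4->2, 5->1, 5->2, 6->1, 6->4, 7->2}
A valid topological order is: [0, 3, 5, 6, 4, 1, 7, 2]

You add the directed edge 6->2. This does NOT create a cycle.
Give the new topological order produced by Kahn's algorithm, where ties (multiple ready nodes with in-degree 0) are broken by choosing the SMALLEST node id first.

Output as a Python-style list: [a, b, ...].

Old toposort: [0, 3, 5, 6, 4, 1, 7, 2]
Added edge: 6->2
Position of 6 (3) < position of 2 (7). Old order still valid.
Run Kahn's algorithm (break ties by smallest node id):
  initial in-degrees: [0, 3, 5, 0, 1, 1, 1, 0]
  ready (indeg=0): [0, 3, 7]
  pop 0: no out-edges | ready=[3, 7] | order so far=[0]
  pop 3: indeg[2]->4; indeg[5]->0; indeg[6]->0 | ready=[5, 6, 7] | order so far=[0, 3]
  pop 5: indeg[1]->2; indeg[2]->3 | ready=[6, 7] | order so far=[0, 3, 5]
  pop 6: indeg[1]->1; indeg[2]->2; indeg[4]->0 | ready=[4, 7] | order so far=[0, 3, 5, 6]
  pop 4: indeg[1]->0; indeg[2]->1 | ready=[1, 7] | order so far=[0, 3, 5, 6, 4]
  pop 1: no out-edges | ready=[7] | order so far=[0, 3, 5, 6, 4, 1]
  pop 7: indeg[2]->0 | ready=[2] | order so far=[0, 3, 5, 6, 4, 1, 7]
  pop 2: no out-edges | ready=[] | order so far=[0, 3, 5, 6, 4, 1, 7, 2]
  Result: [0, 3, 5, 6, 4, 1, 7, 2]

Answer: [0, 3, 5, 6, 4, 1, 7, 2]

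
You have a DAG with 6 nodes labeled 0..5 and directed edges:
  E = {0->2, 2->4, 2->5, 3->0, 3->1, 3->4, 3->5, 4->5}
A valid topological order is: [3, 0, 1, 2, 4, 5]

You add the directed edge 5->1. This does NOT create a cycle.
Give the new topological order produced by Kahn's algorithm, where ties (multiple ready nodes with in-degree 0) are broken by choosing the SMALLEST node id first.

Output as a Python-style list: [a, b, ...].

Old toposort: [3, 0, 1, 2, 4, 5]
Added edge: 5->1
Position of 5 (5) > position of 1 (2). Must reorder: 5 must now come before 1.
Run Kahn's algorithm (break ties by smallest node id):
  initial in-degrees: [1, 2, 1, 0, 2, 3]
  ready (indeg=0): [3]
  pop 3: indeg[0]->0; indeg[1]->1; indeg[4]->1; indeg[5]->2 | ready=[0] | order so far=[3]
  pop 0: indeg[2]->0 | ready=[2] | order so far=[3, 0]
  pop 2: indeg[4]->0; indeg[5]->1 | ready=[4] | order so far=[3, 0, 2]
  pop 4: indeg[5]->0 | ready=[5] | order so far=[3, 0, 2, 4]
  pop 5: indeg[1]->0 | ready=[1] | order so far=[3, 0, 2, 4, 5]
  pop 1: no out-edges | ready=[] | order so far=[3, 0, 2, 4, 5, 1]
  Result: [3, 0, 2, 4, 5, 1]

Answer: [3, 0, 2, 4, 5, 1]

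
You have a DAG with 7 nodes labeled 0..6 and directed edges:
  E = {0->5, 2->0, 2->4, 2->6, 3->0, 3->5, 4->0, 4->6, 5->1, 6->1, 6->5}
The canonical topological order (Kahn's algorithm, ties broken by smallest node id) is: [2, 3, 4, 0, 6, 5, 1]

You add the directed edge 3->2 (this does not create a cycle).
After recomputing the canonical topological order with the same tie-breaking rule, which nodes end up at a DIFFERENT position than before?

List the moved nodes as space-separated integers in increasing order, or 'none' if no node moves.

Answer: 2 3

Derivation:
Old toposort: [2, 3, 4, 0, 6, 5, 1]
Added edge 3->2
Recompute Kahn (smallest-id tiebreak):
  initial in-degrees: [3, 2, 1, 0, 1, 3, 2]
  ready (indeg=0): [3]
  pop 3: indeg[0]->2; indeg[2]->0; indeg[5]->2 | ready=[2] | order so far=[3]
  pop 2: indeg[0]->1; indeg[4]->0; indeg[6]->1 | ready=[4] | order so far=[3, 2]
  pop 4: indeg[0]->0; indeg[6]->0 | ready=[0, 6] | order so far=[3, 2, 4]
  pop 0: indeg[5]->1 | ready=[6] | order so far=[3, 2, 4, 0]
  pop 6: indeg[1]->1; indeg[5]->0 | ready=[5] | order so far=[3, 2, 4, 0, 6]
  pop 5: indeg[1]->0 | ready=[1] | order so far=[3, 2, 4, 0, 6, 5]
  pop 1: no out-edges | ready=[] | order so far=[3, 2, 4, 0, 6, 5, 1]
New canonical toposort: [3, 2, 4, 0, 6, 5, 1]
Compare positions:
  Node 0: index 3 -> 3 (same)
  Node 1: index 6 -> 6 (same)
  Node 2: index 0 -> 1 (moved)
  Node 3: index 1 -> 0 (moved)
  Node 4: index 2 -> 2 (same)
  Node 5: index 5 -> 5 (same)
  Node 6: index 4 -> 4 (same)
Nodes that changed position: 2 3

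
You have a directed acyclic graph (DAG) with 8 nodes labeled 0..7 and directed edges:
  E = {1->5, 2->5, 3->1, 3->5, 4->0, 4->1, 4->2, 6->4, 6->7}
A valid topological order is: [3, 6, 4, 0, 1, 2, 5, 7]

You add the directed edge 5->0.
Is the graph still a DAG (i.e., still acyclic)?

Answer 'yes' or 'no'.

Answer: yes

Derivation:
Given toposort: [3, 6, 4, 0, 1, 2, 5, 7]
Position of 5: index 6; position of 0: index 3
New edge 5->0: backward (u after v in old order)
Backward edge: old toposort is now invalid. Check if this creates a cycle.
Does 0 already reach 5? Reachable from 0: [0]. NO -> still a DAG (reorder needed).
Still a DAG? yes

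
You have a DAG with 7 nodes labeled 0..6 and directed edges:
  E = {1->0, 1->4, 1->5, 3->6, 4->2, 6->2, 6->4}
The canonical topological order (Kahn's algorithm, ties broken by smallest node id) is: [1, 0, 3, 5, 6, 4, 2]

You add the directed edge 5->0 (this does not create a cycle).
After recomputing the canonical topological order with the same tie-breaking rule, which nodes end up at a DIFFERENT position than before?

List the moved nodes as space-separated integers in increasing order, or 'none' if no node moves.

Old toposort: [1, 0, 3, 5, 6, 4, 2]
Added edge 5->0
Recompute Kahn (smallest-id tiebreak):
  initial in-degrees: [2, 0, 2, 0, 2, 1, 1]
  ready (indeg=0): [1, 3]
  pop 1: indeg[0]->1; indeg[4]->1; indeg[5]->0 | ready=[3, 5] | order so far=[1]
  pop 3: indeg[6]->0 | ready=[5, 6] | order so far=[1, 3]
  pop 5: indeg[0]->0 | ready=[0, 6] | order so far=[1, 3, 5]
  pop 0: no out-edges | ready=[6] | order so far=[1, 3, 5, 0]
  pop 6: indeg[2]->1; indeg[4]->0 | ready=[4] | order so far=[1, 3, 5, 0, 6]
  pop 4: indeg[2]->0 | ready=[2] | order so far=[1, 3, 5, 0, 6, 4]
  pop 2: no out-edges | ready=[] | order so far=[1, 3, 5, 0, 6, 4, 2]
New canonical toposort: [1, 3, 5, 0, 6, 4, 2]
Compare positions:
  Node 0: index 1 -> 3 (moved)
  Node 1: index 0 -> 0 (same)
  Node 2: index 6 -> 6 (same)
  Node 3: index 2 -> 1 (moved)
  Node 4: index 5 -> 5 (same)
  Node 5: index 3 -> 2 (moved)
  Node 6: index 4 -> 4 (same)
Nodes that changed position: 0 3 5

Answer: 0 3 5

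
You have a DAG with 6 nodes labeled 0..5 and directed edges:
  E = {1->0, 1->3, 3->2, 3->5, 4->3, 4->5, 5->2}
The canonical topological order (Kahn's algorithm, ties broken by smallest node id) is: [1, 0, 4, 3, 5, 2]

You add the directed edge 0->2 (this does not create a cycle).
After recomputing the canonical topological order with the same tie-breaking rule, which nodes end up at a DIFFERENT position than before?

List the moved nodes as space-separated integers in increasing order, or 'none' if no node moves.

Old toposort: [1, 0, 4, 3, 5, 2]
Added edge 0->2
Recompute Kahn (smallest-id tiebreak):
  initial in-degrees: [1, 0, 3, 2, 0, 2]
  ready (indeg=0): [1, 4]
  pop 1: indeg[0]->0; indeg[3]->1 | ready=[0, 4] | order so far=[1]
  pop 0: indeg[2]->2 | ready=[4] | order so far=[1, 0]
  pop 4: indeg[3]->0; indeg[5]->1 | ready=[3] | order so far=[1, 0, 4]
  pop 3: indeg[2]->1; indeg[5]->0 | ready=[5] | order so far=[1, 0, 4, 3]
  pop 5: indeg[2]->0 | ready=[2] | order so far=[1, 0, 4, 3, 5]
  pop 2: no out-edges | ready=[] | order so far=[1, 0, 4, 3, 5, 2]
New canonical toposort: [1, 0, 4, 3, 5, 2]
Compare positions:
  Node 0: index 1 -> 1 (same)
  Node 1: index 0 -> 0 (same)
  Node 2: index 5 -> 5 (same)
  Node 3: index 3 -> 3 (same)
  Node 4: index 2 -> 2 (same)
  Node 5: index 4 -> 4 (same)
Nodes that changed position: none

Answer: none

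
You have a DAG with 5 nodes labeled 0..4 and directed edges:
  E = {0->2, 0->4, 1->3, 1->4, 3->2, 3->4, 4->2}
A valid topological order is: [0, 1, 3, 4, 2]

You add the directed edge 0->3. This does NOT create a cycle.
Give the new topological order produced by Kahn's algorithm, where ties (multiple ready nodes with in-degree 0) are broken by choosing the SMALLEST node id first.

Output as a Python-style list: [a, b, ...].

Answer: [0, 1, 3, 4, 2]

Derivation:
Old toposort: [0, 1, 3, 4, 2]
Added edge: 0->3
Position of 0 (0) < position of 3 (2). Old order still valid.
Run Kahn's algorithm (break ties by smallest node id):
  initial in-degrees: [0, 0, 3, 2, 3]
  ready (indeg=0): [0, 1]
  pop 0: indeg[2]->2; indeg[3]->1; indeg[4]->2 | ready=[1] | order so far=[0]
  pop 1: indeg[3]->0; indeg[4]->1 | ready=[3] | order so far=[0, 1]
  pop 3: indeg[2]->1; indeg[4]->0 | ready=[4] | order so far=[0, 1, 3]
  pop 4: indeg[2]->0 | ready=[2] | order so far=[0, 1, 3, 4]
  pop 2: no out-edges | ready=[] | order so far=[0, 1, 3, 4, 2]
  Result: [0, 1, 3, 4, 2]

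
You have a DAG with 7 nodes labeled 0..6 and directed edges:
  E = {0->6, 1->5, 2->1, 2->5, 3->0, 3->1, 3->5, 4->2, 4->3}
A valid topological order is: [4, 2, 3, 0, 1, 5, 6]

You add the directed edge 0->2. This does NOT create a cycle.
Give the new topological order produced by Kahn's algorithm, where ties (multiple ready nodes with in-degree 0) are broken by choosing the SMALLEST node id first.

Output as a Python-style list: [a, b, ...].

Old toposort: [4, 2, 3, 0, 1, 5, 6]
Added edge: 0->2
Position of 0 (3) > position of 2 (1). Must reorder: 0 must now come before 2.
Run Kahn's algorithm (break ties by smallest node id):
  initial in-degrees: [1, 2, 2, 1, 0, 3, 1]
  ready (indeg=0): [4]
  pop 4: indeg[2]->1; indeg[3]->0 | ready=[3] | order so far=[4]
  pop 3: indeg[0]->0; indeg[1]->1; indeg[5]->2 | ready=[0] | order so far=[4, 3]
  pop 0: indeg[2]->0; indeg[6]->0 | ready=[2, 6] | order so far=[4, 3, 0]
  pop 2: indeg[1]->0; indeg[5]->1 | ready=[1, 6] | order so far=[4, 3, 0, 2]
  pop 1: indeg[5]->0 | ready=[5, 6] | order so far=[4, 3, 0, 2, 1]
  pop 5: no out-edges | ready=[6] | order so far=[4, 3, 0, 2, 1, 5]
  pop 6: no out-edges | ready=[] | order so far=[4, 3, 0, 2, 1, 5, 6]
  Result: [4, 3, 0, 2, 1, 5, 6]

Answer: [4, 3, 0, 2, 1, 5, 6]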